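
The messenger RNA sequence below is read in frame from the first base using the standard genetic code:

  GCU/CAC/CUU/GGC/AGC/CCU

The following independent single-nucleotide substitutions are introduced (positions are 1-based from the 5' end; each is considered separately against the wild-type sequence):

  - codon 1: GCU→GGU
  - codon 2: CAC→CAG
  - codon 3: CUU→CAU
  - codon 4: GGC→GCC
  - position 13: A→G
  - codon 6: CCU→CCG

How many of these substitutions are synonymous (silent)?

Codon 1: GCU (Ala) → GGU (Gly) — missense.
Codon 2: CAC (His) → CAG (Gln) — missense.
Codon 3: CUU (Leu) → CAU (His) — missense.
Codon 4: GGC (Gly) → GCC (Ala) — missense.
Codon 5: AGC (Ser) → GGC (Gly) — missense.
Codon 6: CCU (Pro) → CCG (Pro) — synonymous.
Synonymous: 1 of 6.

1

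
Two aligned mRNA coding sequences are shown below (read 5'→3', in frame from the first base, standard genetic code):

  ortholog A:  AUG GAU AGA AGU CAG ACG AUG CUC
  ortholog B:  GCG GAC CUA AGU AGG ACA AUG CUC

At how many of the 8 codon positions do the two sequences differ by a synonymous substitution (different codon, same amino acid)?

Codon 1: AUG Met / GCG Ala — nonsynonymous.
Codon 2: GAU Asp / GAC Asp — synonymous.
Codon 3: AGA Arg / CUA Leu — nonsynonymous.
Codon 4: AGU Ser / AGU Ser — identical.
Codon 5: CAG Gln / AGG Arg — nonsynonymous.
Codon 6: ACG Thr / ACA Thr — synonymous.
Codon 7: AUG Met / AUG Met — identical.
Codon 8: CUC Leu / CUC Leu — identical.
Synonymous differences: 2.

2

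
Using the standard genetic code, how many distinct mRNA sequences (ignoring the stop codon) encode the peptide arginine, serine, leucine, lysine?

Arg: 6 codons.
Ser: 6 codons.
Leu: 6 codons.
Lys: 2 codons.
6 × 6 × 6 × 2 = 432.

432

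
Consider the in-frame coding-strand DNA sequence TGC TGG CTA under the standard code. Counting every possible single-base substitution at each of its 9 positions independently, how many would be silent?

Codon 1 (TGC, Cys): 1 synonymous substitution.
Codon 2 (TGG, Trp): 0 synonymous substitutions.
Codon 3 (CTA, Leu): 4 synonymous substitutions.
Total: 1 + 0 + 4 = 5.

5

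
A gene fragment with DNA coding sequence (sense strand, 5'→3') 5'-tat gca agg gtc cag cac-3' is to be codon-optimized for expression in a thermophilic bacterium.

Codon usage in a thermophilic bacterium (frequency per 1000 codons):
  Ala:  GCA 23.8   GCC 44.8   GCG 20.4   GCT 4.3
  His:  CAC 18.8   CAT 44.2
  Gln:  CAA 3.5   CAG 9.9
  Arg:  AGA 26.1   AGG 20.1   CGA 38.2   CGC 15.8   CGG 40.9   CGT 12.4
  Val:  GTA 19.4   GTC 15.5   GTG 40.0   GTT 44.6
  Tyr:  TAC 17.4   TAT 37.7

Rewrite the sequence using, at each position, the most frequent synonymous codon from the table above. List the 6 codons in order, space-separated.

Codon 1 (Tyr): best is TAT at 37.7.
Codon 2 (Ala): best is GCC at 44.8.
Codon 3 (Arg): best is CGG at 40.9.
Codon 4 (Val): best is GTT at 44.6.
Codon 5 (Gln): best is CAG at 9.9.
Codon 6 (His): best is CAT at 44.2.

TAT GCC CGG GTT CAG CAT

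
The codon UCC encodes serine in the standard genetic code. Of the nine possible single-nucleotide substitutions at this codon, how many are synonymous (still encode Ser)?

3

Position 1: none → 0 synonymous.
Position 2: none → 0 synonymous.
Position 3: UCU, UCA, UCG → 3 synonymous.
Total: 0 + 0 + 3 = 3.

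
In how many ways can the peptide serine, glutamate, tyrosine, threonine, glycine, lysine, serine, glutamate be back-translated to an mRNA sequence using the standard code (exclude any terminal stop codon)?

Ser: 6 codons.
Glu: 2 codons.
Tyr: 2 codons.
Thr: 4 codons.
Gly: 4 codons.
Lys: 2 codons.
Ser: 6 codons.
Glu: 2 codons.
6 × 2 × 2 × 4 × 4 × 2 × 6 × 2 = 9216.

9216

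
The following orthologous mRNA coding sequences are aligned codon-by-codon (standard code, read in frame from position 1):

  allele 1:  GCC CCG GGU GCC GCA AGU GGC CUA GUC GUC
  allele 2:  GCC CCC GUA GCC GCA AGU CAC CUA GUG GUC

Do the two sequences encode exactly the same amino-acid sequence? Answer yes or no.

Codon 1: GCC Ala / GCC Ala — identical.
Codon 2: CCG Pro / CCC Pro — synonymous.
Codon 3: GGU Gly / GUA Val — nonsynonymous.
Codon 4: GCC Ala / GCC Ala — identical.
Codon 5: GCA Ala / GCA Ala — identical.
Codon 6: AGU Ser / AGU Ser — identical.
Codon 7: GGC Gly / CAC His — nonsynonymous.
Codon 8: CUA Leu / CUA Leu — identical.
Codon 9: GUC Val / GUG Val — synonymous.
Codon 10: GUC Val / GUC Val — identical.
Nonsynonymous differences: 2 → different protein.

no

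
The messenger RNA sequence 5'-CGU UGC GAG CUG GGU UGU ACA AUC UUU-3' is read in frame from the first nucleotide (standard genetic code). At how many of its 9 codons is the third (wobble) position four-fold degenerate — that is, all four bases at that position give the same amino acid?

Codon 1 CGU (Arg): third position 4-fold.
Codon 2 UGC (Cys): third position 2-fold.
Codon 3 GAG (Glu): third position 2-fold.
Codon 4 CUG (Leu): third position 4-fold.
Codon 5 GGU (Gly): third position 4-fold.
Codon 6 UGU (Cys): third position 2-fold.
Codon 7 ACA (Thr): third position 4-fold.
Codon 8 AUC (Ile): third position 3-fold.
Codon 9 UUU (Phe): third position 2-fold.
Four-fold degenerate third positions: 4.

4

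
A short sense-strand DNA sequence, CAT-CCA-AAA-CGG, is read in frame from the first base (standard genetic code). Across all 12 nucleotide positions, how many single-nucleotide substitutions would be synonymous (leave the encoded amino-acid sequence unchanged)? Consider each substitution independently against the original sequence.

9

Codon 1 (CAT, His): 1 synonymous substitution.
Codon 2 (CCA, Pro): 3 synonymous substitutions.
Codon 3 (AAA, Lys): 1 synonymous substitution.
Codon 4 (CGG, Arg): 4 synonymous substitutions.
Total: 1 + 3 + 1 + 4 = 9.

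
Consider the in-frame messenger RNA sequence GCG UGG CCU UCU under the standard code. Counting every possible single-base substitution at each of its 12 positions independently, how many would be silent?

Codon 1 (GCG, Ala): 3 synonymous substitutions.
Codon 2 (UGG, Trp): 0 synonymous substitutions.
Codon 3 (CCU, Pro): 3 synonymous substitutions.
Codon 4 (UCU, Ser): 3 synonymous substitutions.
Total: 3 + 0 + 3 + 3 = 9.

9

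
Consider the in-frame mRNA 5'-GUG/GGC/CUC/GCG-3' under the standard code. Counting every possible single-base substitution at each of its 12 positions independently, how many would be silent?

12

Codon 1 (GUG, Val): 3 synonymous substitutions.
Codon 2 (GGC, Gly): 3 synonymous substitutions.
Codon 3 (CUC, Leu): 3 synonymous substitutions.
Codon 4 (GCG, Ala): 3 synonymous substitutions.
Total: 3 + 3 + 3 + 3 = 12.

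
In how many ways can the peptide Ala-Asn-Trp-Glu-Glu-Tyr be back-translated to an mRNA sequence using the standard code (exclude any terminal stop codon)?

Ala: 4 codons.
Asn: 2 codons.
Trp: 1 codon.
Glu: 2 codons.
Glu: 2 codons.
Tyr: 2 codons.
4 × 2 × 1 × 2 × 2 × 2 = 64.

64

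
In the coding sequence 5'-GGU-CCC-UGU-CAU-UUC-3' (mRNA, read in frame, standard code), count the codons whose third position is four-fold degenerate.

2

Codon 1 GGU (Gly): third position 4-fold.
Codon 2 CCC (Pro): third position 4-fold.
Codon 3 UGU (Cys): third position 2-fold.
Codon 4 CAU (His): third position 2-fold.
Codon 5 UUC (Phe): third position 2-fold.
Four-fold degenerate third positions: 2.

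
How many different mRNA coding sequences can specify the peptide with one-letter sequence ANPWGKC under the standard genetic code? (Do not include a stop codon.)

Ala: 4 codons.
Asn: 2 codons.
Pro: 4 codons.
Trp: 1 codon.
Gly: 4 codons.
Lys: 2 codons.
Cys: 2 codons.
4 × 2 × 4 × 1 × 4 × 2 × 2 = 512.

512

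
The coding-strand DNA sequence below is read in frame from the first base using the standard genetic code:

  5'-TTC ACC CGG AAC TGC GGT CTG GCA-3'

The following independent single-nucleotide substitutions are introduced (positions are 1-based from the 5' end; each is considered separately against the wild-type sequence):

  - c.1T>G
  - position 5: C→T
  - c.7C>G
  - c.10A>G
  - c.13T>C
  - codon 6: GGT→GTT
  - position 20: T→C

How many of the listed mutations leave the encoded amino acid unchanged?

Codon 1: TTC (Phe) → GTC (Val) — missense.
Codon 2: ACC (Thr) → ATC (Ile) — missense.
Codon 3: CGG (Arg) → GGG (Gly) — missense.
Codon 4: AAC (Asn) → GAC (Asp) — missense.
Codon 5: TGC (Cys) → CGC (Arg) — missense.
Codon 6: GGT (Gly) → GTT (Val) — missense.
Codon 7: CTG (Leu) → CCG (Pro) — missense.
Synonymous: 0 of 7.

0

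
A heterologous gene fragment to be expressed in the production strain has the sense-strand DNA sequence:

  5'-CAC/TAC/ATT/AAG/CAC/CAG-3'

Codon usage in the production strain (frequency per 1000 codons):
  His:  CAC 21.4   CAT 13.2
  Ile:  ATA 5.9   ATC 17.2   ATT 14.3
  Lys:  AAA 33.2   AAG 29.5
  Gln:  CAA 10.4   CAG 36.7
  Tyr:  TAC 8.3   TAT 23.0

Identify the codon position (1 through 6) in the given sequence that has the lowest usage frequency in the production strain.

Codon 1 CAC (His): 21.4 per 1000.
Codon 2 TAC (Tyr): 8.3 per 1000.
Codon 3 ATT (Ile): 14.3 per 1000.
Codon 4 AAG (Lys): 29.5 per 1000.
Codon 5 CAC (His): 21.4 per 1000.
Codon 6 CAG (Gln): 36.7 per 1000.
Lowest frequency is 8.3 at codon 2.

2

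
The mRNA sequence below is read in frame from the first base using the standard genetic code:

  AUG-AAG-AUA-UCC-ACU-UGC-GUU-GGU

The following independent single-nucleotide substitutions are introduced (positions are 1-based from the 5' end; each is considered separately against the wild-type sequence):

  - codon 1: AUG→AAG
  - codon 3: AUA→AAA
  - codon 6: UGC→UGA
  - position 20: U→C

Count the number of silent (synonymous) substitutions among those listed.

0

Codon 1: AUG (Met) → AAG (Lys) — missense.
Codon 3: AUA (Ile) → AAA (Lys) — missense.
Codon 6: UGC (Cys) → UGA (Stop) — nonsense.
Codon 7: GUU (Val) → GCU (Ala) — missense.
Synonymous: 0 of 4.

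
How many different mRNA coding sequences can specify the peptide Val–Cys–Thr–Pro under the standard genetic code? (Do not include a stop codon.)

Val: 4 codons.
Cys: 2 codons.
Thr: 4 codons.
Pro: 4 codons.
4 × 2 × 4 × 4 = 128.

128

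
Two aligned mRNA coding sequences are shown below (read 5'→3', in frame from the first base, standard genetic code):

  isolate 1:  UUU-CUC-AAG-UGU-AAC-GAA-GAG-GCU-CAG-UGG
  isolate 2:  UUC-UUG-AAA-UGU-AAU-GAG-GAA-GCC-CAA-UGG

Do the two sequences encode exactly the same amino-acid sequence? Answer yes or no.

Codon 1: UUU Phe / UUC Phe — synonymous.
Codon 2: CUC Leu / UUG Leu — synonymous.
Codon 3: AAG Lys / AAA Lys — synonymous.
Codon 4: UGU Cys / UGU Cys — identical.
Codon 5: AAC Asn / AAU Asn — synonymous.
Codon 6: GAA Glu / GAG Glu — synonymous.
Codon 7: GAG Glu / GAA Glu — synonymous.
Codon 8: GCU Ala / GCC Ala — synonymous.
Codon 9: CAG Gln / CAA Gln — synonymous.
Codon 10: UGG Trp / UGG Trp — identical.
Nonsynonymous differences: 0 → same protein.

yes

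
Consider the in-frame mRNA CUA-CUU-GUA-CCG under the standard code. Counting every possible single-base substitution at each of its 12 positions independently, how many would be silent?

Codon 1 (CUA, Leu): 4 synonymous substitutions.
Codon 2 (CUU, Leu): 3 synonymous substitutions.
Codon 3 (GUA, Val): 3 synonymous substitutions.
Codon 4 (CCG, Pro): 3 synonymous substitutions.
Total: 4 + 3 + 3 + 3 = 13.

13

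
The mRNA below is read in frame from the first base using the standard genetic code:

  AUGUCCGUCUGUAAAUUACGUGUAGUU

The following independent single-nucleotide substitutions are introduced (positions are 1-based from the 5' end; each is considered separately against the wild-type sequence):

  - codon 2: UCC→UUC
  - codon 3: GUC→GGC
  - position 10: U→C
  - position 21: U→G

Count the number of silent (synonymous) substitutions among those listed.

Codon 2: UCC (Ser) → UUC (Phe) — missense.
Codon 3: GUC (Val) → GGC (Gly) — missense.
Codon 4: UGU (Cys) → CGU (Arg) — missense.
Codon 7: CGU (Arg) → CGG (Arg) — synonymous.
Synonymous: 1 of 4.

1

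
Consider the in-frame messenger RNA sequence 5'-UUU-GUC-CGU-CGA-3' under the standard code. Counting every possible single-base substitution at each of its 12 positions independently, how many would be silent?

Codon 1 (UUU, Phe): 1 synonymous substitution.
Codon 2 (GUC, Val): 3 synonymous substitutions.
Codon 3 (CGU, Arg): 3 synonymous substitutions.
Codon 4 (CGA, Arg): 4 synonymous substitutions.
Total: 1 + 3 + 3 + 4 = 11.

11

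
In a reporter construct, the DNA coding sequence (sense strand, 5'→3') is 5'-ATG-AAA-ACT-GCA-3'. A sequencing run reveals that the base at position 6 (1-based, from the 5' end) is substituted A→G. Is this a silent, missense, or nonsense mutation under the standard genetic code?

Position 6 falls in codon 2: AAA → Lys.
After the substitution the codon is AAG → Lys.
Both encode Lys, so the change is synonymous.

silent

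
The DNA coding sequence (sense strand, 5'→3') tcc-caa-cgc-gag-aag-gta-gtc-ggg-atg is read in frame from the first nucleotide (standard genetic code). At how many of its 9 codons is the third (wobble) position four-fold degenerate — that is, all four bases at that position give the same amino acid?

Codon 1 TCC (Ser): third position 4-fold.
Codon 2 CAA (Gln): third position 2-fold.
Codon 3 CGC (Arg): third position 4-fold.
Codon 4 GAG (Glu): third position 2-fold.
Codon 5 AAG (Lys): third position 2-fold.
Codon 6 GTA (Val): third position 4-fold.
Codon 7 GTC (Val): third position 4-fold.
Codon 8 GGG (Gly): third position 4-fold.
Codon 9 ATG (Met): third position 1-fold.
Four-fold degenerate third positions: 5.

5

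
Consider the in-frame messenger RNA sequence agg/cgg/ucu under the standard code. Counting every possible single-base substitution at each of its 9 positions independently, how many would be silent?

Codon 1 (AGG, Arg): 2 synonymous substitutions.
Codon 2 (CGG, Arg): 4 synonymous substitutions.
Codon 3 (UCU, Ser): 3 synonymous substitutions.
Total: 2 + 4 + 3 = 9.

9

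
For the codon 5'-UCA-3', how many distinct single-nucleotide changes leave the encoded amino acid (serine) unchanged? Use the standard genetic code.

3

Position 1: none → 0 synonymous.
Position 2: none → 0 synonymous.
Position 3: UCU, UCC, UCG → 3 synonymous.
Total: 0 + 0 + 3 = 3.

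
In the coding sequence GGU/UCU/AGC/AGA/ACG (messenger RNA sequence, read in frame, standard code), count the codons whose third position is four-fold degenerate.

Codon 1 GGU (Gly): third position 4-fold.
Codon 2 UCU (Ser): third position 4-fold.
Codon 3 AGC (Ser): third position 2-fold.
Codon 4 AGA (Arg): third position 2-fold.
Codon 5 ACG (Thr): third position 4-fold.
Four-fold degenerate third positions: 3.

3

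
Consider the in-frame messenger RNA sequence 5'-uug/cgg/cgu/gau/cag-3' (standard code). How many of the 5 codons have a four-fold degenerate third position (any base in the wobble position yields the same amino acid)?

2

Codon 1 UUG (Leu): third position 2-fold.
Codon 2 CGG (Arg): third position 4-fold.
Codon 3 CGU (Arg): third position 4-fold.
Codon 4 GAU (Asp): third position 2-fold.
Codon 5 CAG (Gln): third position 2-fold.
Four-fold degenerate third positions: 2.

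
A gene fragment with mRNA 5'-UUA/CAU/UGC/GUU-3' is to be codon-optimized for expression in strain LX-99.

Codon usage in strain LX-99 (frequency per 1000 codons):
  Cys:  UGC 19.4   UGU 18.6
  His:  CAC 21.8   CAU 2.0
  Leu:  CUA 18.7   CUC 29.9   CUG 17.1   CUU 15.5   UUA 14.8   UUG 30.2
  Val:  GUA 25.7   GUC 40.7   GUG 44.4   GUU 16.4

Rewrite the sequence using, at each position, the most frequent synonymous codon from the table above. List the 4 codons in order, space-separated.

UUG CAC UGC GUG

Codon 1 (Leu): best is UUG at 30.2.
Codon 2 (His): best is CAC at 21.8.
Codon 3 (Cys): best is UGC at 19.4.
Codon 4 (Val): best is GUG at 44.4.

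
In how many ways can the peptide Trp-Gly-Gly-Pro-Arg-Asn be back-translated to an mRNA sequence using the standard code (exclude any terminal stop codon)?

Trp: 1 codon.
Gly: 4 codons.
Gly: 4 codons.
Pro: 4 codons.
Arg: 6 codons.
Asn: 2 codons.
1 × 4 × 4 × 4 × 6 × 2 = 768.

768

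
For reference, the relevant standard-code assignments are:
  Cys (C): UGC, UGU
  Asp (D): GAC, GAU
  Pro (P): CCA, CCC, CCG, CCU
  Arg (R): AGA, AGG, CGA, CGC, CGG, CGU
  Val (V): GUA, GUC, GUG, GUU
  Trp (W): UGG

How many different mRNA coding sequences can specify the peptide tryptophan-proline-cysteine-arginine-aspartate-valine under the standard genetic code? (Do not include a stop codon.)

Trp: 1 codon.
Pro: 4 codons.
Cys: 2 codons.
Arg: 6 codons.
Asp: 2 codons.
Val: 4 codons.
1 × 4 × 2 × 6 × 2 × 4 = 384.

384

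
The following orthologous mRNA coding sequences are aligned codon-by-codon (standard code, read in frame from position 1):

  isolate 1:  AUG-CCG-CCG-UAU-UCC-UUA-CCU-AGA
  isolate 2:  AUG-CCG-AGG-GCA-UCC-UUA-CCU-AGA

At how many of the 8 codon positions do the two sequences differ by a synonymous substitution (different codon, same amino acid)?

Codon 1: AUG Met / AUG Met — identical.
Codon 2: CCG Pro / CCG Pro — identical.
Codon 3: CCG Pro / AGG Arg — nonsynonymous.
Codon 4: UAU Tyr / GCA Ala — nonsynonymous.
Codon 5: UCC Ser / UCC Ser — identical.
Codon 6: UUA Leu / UUA Leu — identical.
Codon 7: CCU Pro / CCU Pro — identical.
Codon 8: AGA Arg / AGA Arg — identical.
Synonymous differences: 0.

0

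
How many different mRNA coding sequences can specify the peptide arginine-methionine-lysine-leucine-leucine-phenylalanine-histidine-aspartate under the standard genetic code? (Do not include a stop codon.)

Arg: 6 codons.
Met: 1 codon.
Lys: 2 codons.
Leu: 6 codons.
Leu: 6 codons.
Phe: 2 codons.
His: 2 codons.
Asp: 2 codons.
6 × 1 × 2 × 6 × 6 × 2 × 2 × 2 = 3456.

3456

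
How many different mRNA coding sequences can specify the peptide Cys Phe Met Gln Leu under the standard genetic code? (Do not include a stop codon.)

Cys: 2 codons.
Phe: 2 codons.
Met: 1 codon.
Gln: 2 codons.
Leu: 6 codons.
2 × 2 × 1 × 2 × 6 = 48.

48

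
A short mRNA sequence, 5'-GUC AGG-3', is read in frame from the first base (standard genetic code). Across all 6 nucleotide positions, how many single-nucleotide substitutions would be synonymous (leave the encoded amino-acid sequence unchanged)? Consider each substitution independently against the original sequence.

Codon 1 (GUC, Val): 3 synonymous substitutions.
Codon 2 (AGG, Arg): 2 synonymous substitutions.
Total: 3 + 2 = 5.

5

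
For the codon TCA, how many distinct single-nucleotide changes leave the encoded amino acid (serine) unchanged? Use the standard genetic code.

3

Position 1: none → 0 synonymous.
Position 2: none → 0 synonymous.
Position 3: TCT, TCC, TCG → 3 synonymous.
Total: 0 + 0 + 3 = 3.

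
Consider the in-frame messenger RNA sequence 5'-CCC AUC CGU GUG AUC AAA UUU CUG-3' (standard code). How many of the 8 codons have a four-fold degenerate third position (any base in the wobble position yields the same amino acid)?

4

Codon 1 CCC (Pro): third position 4-fold.
Codon 2 AUC (Ile): third position 3-fold.
Codon 3 CGU (Arg): third position 4-fold.
Codon 4 GUG (Val): third position 4-fold.
Codon 5 AUC (Ile): third position 3-fold.
Codon 6 AAA (Lys): third position 2-fold.
Codon 7 UUU (Phe): third position 2-fold.
Codon 8 CUG (Leu): third position 4-fold.
Four-fold degenerate third positions: 4.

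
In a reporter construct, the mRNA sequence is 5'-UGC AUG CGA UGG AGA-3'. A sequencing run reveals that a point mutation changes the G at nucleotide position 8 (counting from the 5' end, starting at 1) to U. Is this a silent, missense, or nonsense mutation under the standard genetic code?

missense

Position 8 falls in codon 3: CGA → Arg.
After the substitution the codon is CUA → Leu.
Arg ≠ Leu, so this is a missense mutation.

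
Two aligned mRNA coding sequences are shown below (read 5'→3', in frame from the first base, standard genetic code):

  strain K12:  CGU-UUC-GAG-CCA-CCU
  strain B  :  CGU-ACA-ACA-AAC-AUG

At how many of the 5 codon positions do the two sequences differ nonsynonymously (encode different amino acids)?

Codon 1: CGU Arg / CGU Arg — identical.
Codon 2: UUC Phe / ACA Thr — nonsynonymous.
Codon 3: GAG Glu / ACA Thr — nonsynonymous.
Codon 4: CCA Pro / AAC Asn — nonsynonymous.
Codon 5: CCU Pro / AUG Met — nonsynonymous.
Nonsynonymous differences: 4.

4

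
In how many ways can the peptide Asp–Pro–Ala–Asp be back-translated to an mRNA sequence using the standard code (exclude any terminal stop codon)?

64

Asp: 2 codons.
Pro: 4 codons.
Ala: 4 codons.
Asp: 2 codons.
2 × 4 × 4 × 2 = 64.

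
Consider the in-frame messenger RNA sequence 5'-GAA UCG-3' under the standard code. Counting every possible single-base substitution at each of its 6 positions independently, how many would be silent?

Codon 1 (GAA, Glu): 1 synonymous substitution.
Codon 2 (UCG, Ser): 3 synonymous substitutions.
Total: 1 + 3 = 4.

4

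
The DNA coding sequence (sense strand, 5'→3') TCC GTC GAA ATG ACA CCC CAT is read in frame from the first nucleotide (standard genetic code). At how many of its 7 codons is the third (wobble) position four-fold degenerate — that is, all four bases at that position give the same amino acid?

Codon 1 TCC (Ser): third position 4-fold.
Codon 2 GTC (Val): third position 4-fold.
Codon 3 GAA (Glu): third position 2-fold.
Codon 4 ATG (Met): third position 1-fold.
Codon 5 ACA (Thr): third position 4-fold.
Codon 6 CCC (Pro): third position 4-fold.
Codon 7 CAT (His): third position 2-fold.
Four-fold degenerate third positions: 4.

4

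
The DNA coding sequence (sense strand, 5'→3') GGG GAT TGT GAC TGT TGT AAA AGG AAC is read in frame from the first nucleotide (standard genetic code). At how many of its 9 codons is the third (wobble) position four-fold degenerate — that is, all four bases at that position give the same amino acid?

1

Codon 1 GGG (Gly): third position 4-fold.
Codon 2 GAT (Asp): third position 2-fold.
Codon 3 TGT (Cys): third position 2-fold.
Codon 4 GAC (Asp): third position 2-fold.
Codon 5 TGT (Cys): third position 2-fold.
Codon 6 TGT (Cys): third position 2-fold.
Codon 7 AAA (Lys): third position 2-fold.
Codon 8 AGG (Arg): third position 2-fold.
Codon 9 AAC (Asn): third position 2-fold.
Four-fold degenerate third positions: 1.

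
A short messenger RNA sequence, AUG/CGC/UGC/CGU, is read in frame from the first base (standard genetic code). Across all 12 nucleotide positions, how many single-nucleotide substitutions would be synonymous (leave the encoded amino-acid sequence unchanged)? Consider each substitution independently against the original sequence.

7

Codon 1 (AUG, Met): 0 synonymous substitutions.
Codon 2 (CGC, Arg): 3 synonymous substitutions.
Codon 3 (UGC, Cys): 1 synonymous substitution.
Codon 4 (CGU, Arg): 3 synonymous substitutions.
Total: 0 + 3 + 1 + 3 = 7.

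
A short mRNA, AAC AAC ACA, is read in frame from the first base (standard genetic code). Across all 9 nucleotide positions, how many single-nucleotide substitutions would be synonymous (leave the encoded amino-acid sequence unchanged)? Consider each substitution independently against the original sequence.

Codon 1 (AAC, Asn): 1 synonymous substitution.
Codon 2 (AAC, Asn): 1 synonymous substitution.
Codon 3 (ACA, Thr): 3 synonymous substitutions.
Total: 1 + 1 + 3 = 5.

5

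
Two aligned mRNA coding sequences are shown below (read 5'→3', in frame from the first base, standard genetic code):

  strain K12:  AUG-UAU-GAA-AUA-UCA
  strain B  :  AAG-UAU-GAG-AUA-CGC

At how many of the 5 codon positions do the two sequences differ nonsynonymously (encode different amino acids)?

2

Codon 1: AUG Met / AAG Lys — nonsynonymous.
Codon 2: UAU Tyr / UAU Tyr — identical.
Codon 3: GAA Glu / GAG Glu — synonymous.
Codon 4: AUA Ile / AUA Ile — identical.
Codon 5: UCA Ser / CGC Arg — nonsynonymous.
Nonsynonymous differences: 2.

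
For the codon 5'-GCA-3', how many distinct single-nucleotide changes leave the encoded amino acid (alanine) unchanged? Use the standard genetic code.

Position 1: none → 0 synonymous.
Position 2: none → 0 synonymous.
Position 3: GCU, GCC, GCG → 3 synonymous.
Total: 0 + 0 + 3 = 3.

3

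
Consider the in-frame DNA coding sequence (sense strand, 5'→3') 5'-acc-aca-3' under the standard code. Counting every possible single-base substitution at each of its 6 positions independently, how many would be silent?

Codon 1 (ACC, Thr): 3 synonymous substitutions.
Codon 2 (ACA, Thr): 3 synonymous substitutions.
Total: 3 + 3 = 6.

6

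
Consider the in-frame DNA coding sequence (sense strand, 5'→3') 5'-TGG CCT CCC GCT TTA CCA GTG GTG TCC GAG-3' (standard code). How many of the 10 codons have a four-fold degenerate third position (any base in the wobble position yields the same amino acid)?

7

Codon 1 TGG (Trp): third position 1-fold.
Codon 2 CCT (Pro): third position 4-fold.
Codon 3 CCC (Pro): third position 4-fold.
Codon 4 GCT (Ala): third position 4-fold.
Codon 5 TTA (Leu): third position 2-fold.
Codon 6 CCA (Pro): third position 4-fold.
Codon 7 GTG (Val): third position 4-fold.
Codon 8 GTG (Val): third position 4-fold.
Codon 9 TCC (Ser): third position 4-fold.
Codon 10 GAG (Glu): third position 2-fold.
Four-fold degenerate third positions: 7.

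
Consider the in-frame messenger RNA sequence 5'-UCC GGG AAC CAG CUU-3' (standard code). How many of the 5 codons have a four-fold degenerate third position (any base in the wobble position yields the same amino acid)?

Codon 1 UCC (Ser): third position 4-fold.
Codon 2 GGG (Gly): third position 4-fold.
Codon 3 AAC (Asn): third position 2-fold.
Codon 4 CAG (Gln): third position 2-fold.
Codon 5 CUU (Leu): third position 4-fold.
Four-fold degenerate third positions: 3.

3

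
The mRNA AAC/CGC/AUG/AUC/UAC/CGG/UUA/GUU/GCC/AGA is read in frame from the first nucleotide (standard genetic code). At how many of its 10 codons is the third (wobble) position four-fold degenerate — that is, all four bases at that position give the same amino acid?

Codon 1 AAC (Asn): third position 2-fold.
Codon 2 CGC (Arg): third position 4-fold.
Codon 3 AUG (Met): third position 1-fold.
Codon 4 AUC (Ile): third position 3-fold.
Codon 5 UAC (Tyr): third position 2-fold.
Codon 6 CGG (Arg): third position 4-fold.
Codon 7 UUA (Leu): third position 2-fold.
Codon 8 GUU (Val): third position 4-fold.
Codon 9 GCC (Ala): third position 4-fold.
Codon 10 AGA (Arg): third position 2-fold.
Four-fold degenerate third positions: 4.

4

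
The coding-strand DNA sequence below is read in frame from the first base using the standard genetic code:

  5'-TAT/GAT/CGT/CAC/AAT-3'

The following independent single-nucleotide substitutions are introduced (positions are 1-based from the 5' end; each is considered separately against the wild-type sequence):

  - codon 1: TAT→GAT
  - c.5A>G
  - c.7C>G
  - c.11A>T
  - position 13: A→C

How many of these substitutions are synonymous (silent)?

0

Codon 1: TAT (Tyr) → GAT (Asp) — missense.
Codon 2: GAT (Asp) → GGT (Gly) — missense.
Codon 3: CGT (Arg) → GGT (Gly) — missense.
Codon 4: CAC (His) → CTC (Leu) — missense.
Codon 5: AAT (Asn) → CAT (His) — missense.
Synonymous: 0 of 5.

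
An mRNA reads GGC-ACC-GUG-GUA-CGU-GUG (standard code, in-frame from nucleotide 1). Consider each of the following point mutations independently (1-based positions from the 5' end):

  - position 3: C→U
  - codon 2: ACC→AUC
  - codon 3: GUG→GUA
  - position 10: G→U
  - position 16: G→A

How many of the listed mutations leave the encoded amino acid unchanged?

2

Codon 1: GGC (Gly) → GGU (Gly) — synonymous.
Codon 2: ACC (Thr) → AUC (Ile) — missense.
Codon 3: GUG (Val) → GUA (Val) — synonymous.
Codon 4: GUA (Val) → UUA (Leu) — missense.
Codon 6: GUG (Val) → AUG (Met) — missense.
Synonymous: 2 of 5.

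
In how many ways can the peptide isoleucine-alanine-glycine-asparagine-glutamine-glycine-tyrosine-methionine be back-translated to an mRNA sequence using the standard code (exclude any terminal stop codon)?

1536

Ile: 3 codons.
Ala: 4 codons.
Gly: 4 codons.
Asn: 2 codons.
Gln: 2 codons.
Gly: 4 codons.
Tyr: 2 codons.
Met: 1 codon.
3 × 4 × 4 × 2 × 2 × 4 × 2 × 1 = 1536.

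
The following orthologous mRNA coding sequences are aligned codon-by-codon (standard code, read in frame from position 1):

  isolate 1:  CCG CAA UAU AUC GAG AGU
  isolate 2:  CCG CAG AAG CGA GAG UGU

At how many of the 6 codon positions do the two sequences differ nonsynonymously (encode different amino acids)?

3

Codon 1: CCG Pro / CCG Pro — identical.
Codon 2: CAA Gln / CAG Gln — synonymous.
Codon 3: UAU Tyr / AAG Lys — nonsynonymous.
Codon 4: AUC Ile / CGA Arg — nonsynonymous.
Codon 5: GAG Glu / GAG Glu — identical.
Codon 6: AGU Ser / UGU Cys — nonsynonymous.
Nonsynonymous differences: 3.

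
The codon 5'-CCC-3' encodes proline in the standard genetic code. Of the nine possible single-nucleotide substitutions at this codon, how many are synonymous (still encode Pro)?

Position 1: none → 0 synonymous.
Position 2: none → 0 synonymous.
Position 3: CCU, CCA, CCG → 3 synonymous.
Total: 0 + 0 + 3 = 3.

3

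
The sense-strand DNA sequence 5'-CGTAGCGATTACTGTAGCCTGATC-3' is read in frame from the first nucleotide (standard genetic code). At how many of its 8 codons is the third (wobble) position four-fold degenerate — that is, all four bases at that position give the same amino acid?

2

Codon 1 CGT (Arg): third position 4-fold.
Codon 2 AGC (Ser): third position 2-fold.
Codon 3 GAT (Asp): third position 2-fold.
Codon 4 TAC (Tyr): third position 2-fold.
Codon 5 TGT (Cys): third position 2-fold.
Codon 6 AGC (Ser): third position 2-fold.
Codon 7 CTG (Leu): third position 4-fold.
Codon 8 ATC (Ile): third position 3-fold.
Four-fold degenerate third positions: 2.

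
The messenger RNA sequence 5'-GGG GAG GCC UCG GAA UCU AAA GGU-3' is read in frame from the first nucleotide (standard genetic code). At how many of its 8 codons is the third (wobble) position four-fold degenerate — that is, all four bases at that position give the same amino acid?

5

Codon 1 GGG (Gly): third position 4-fold.
Codon 2 GAG (Glu): third position 2-fold.
Codon 3 GCC (Ala): third position 4-fold.
Codon 4 UCG (Ser): third position 4-fold.
Codon 5 GAA (Glu): third position 2-fold.
Codon 6 UCU (Ser): third position 4-fold.
Codon 7 AAA (Lys): third position 2-fold.
Codon 8 GGU (Gly): third position 4-fold.
Four-fold degenerate third positions: 5.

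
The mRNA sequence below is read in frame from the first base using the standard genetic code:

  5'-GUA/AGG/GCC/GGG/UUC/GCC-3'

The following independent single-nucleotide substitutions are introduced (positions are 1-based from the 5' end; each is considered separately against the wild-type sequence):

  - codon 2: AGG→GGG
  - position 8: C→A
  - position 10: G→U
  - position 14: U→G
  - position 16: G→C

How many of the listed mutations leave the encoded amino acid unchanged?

Codon 2: AGG (Arg) → GGG (Gly) — missense.
Codon 3: GCC (Ala) → GAC (Asp) — missense.
Codon 4: GGG (Gly) → UGG (Trp) — missense.
Codon 5: UUC (Phe) → UGC (Cys) — missense.
Codon 6: GCC (Ala) → CCC (Pro) — missense.
Synonymous: 0 of 5.

0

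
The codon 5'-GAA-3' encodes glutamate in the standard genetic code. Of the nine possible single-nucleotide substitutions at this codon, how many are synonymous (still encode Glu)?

Position 1: none → 0 synonymous.
Position 2: none → 0 synonymous.
Position 3: GAG → 1 synonymous.
Total: 0 + 0 + 1 = 1.

1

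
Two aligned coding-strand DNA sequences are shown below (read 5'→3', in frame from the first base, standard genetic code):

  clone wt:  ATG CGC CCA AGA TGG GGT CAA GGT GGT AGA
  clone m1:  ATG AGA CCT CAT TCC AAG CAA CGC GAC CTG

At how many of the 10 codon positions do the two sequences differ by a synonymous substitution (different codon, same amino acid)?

Codon 1: ATG Met / ATG Met — identical.
Codon 2: CGC Arg / AGA Arg — synonymous.
Codon 3: CCA Pro / CCT Pro — synonymous.
Codon 4: AGA Arg / CAT His — nonsynonymous.
Codon 5: TGG Trp / TCC Ser — nonsynonymous.
Codon 6: GGT Gly / AAG Lys — nonsynonymous.
Codon 7: CAA Gln / CAA Gln — identical.
Codon 8: GGT Gly / CGC Arg — nonsynonymous.
Codon 9: GGT Gly / GAC Asp — nonsynonymous.
Codon 10: AGA Arg / CTG Leu — nonsynonymous.
Synonymous differences: 2.

2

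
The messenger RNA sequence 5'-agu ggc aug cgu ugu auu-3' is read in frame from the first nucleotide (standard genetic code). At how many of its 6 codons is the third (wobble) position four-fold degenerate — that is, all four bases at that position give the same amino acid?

2

Codon 1 AGU (Ser): third position 2-fold.
Codon 2 GGC (Gly): third position 4-fold.
Codon 3 AUG (Met): third position 1-fold.
Codon 4 CGU (Arg): third position 4-fold.
Codon 5 UGU (Cys): third position 2-fold.
Codon 6 AUU (Ile): third position 3-fold.
Four-fold degenerate third positions: 2.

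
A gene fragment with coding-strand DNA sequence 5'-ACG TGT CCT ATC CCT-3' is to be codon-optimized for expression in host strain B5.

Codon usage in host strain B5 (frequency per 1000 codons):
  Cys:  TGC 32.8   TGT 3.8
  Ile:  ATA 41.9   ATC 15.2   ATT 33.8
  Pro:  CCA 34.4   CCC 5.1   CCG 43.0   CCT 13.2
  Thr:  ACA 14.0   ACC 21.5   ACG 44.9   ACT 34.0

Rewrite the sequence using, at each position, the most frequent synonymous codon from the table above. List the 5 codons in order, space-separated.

ACG TGC CCG ATA CCG

Codon 1 (Thr): best is ACG at 44.9.
Codon 2 (Cys): best is TGC at 32.8.
Codon 3 (Pro): best is CCG at 43.0.
Codon 4 (Ile): best is ATA at 41.9.
Codon 5 (Pro): best is CCG at 43.0.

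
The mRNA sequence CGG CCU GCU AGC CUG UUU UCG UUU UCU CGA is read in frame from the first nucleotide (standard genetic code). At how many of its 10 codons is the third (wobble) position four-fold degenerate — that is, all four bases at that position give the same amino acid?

7

Codon 1 CGG (Arg): third position 4-fold.
Codon 2 CCU (Pro): third position 4-fold.
Codon 3 GCU (Ala): third position 4-fold.
Codon 4 AGC (Ser): third position 2-fold.
Codon 5 CUG (Leu): third position 4-fold.
Codon 6 UUU (Phe): third position 2-fold.
Codon 7 UCG (Ser): third position 4-fold.
Codon 8 UUU (Phe): third position 2-fold.
Codon 9 UCU (Ser): third position 4-fold.
Codon 10 CGA (Arg): third position 4-fold.
Four-fold degenerate third positions: 7.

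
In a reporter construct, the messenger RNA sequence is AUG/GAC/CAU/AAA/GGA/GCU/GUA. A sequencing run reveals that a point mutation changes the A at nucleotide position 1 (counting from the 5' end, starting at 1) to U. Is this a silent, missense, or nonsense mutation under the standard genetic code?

Position 1 falls in codon 1: AUG → Met.
After the substitution the codon is UUG → Leu.
Met ≠ Leu, so this is a missense mutation.

missense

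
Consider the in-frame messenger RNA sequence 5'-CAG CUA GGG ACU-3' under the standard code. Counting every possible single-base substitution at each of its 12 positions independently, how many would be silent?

11

Codon 1 (CAG, Gln): 1 synonymous substitution.
Codon 2 (CUA, Leu): 4 synonymous substitutions.
Codon 3 (GGG, Gly): 3 synonymous substitutions.
Codon 4 (ACU, Thr): 3 synonymous substitutions.
Total: 1 + 4 + 3 + 3 = 11.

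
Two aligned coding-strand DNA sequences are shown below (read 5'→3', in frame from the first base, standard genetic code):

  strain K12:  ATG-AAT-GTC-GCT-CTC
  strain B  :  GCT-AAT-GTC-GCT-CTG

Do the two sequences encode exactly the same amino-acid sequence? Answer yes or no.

no

Codon 1: ATG Met / GCT Ala — nonsynonymous.
Codon 2: AAT Asn / AAT Asn — identical.
Codon 3: GTC Val / GTC Val — identical.
Codon 4: GCT Ala / GCT Ala — identical.
Codon 5: CTC Leu / CTG Leu — synonymous.
Nonsynonymous differences: 1 → different protein.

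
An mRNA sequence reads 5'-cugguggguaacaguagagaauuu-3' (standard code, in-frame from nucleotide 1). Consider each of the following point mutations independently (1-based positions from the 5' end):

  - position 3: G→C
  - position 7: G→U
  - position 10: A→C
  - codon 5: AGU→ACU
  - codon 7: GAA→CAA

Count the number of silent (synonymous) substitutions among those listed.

Codon 1: CUG (Leu) → CUC (Leu) — synonymous.
Codon 3: GGU (Gly) → UGU (Cys) — missense.
Codon 4: AAC (Asn) → CAC (His) — missense.
Codon 5: AGU (Ser) → ACU (Thr) — missense.
Codon 7: GAA (Glu) → CAA (Gln) — missense.
Synonymous: 1 of 5.

1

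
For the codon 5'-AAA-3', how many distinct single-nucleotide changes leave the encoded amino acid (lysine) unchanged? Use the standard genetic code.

Position 1: none → 0 synonymous.
Position 2: none → 0 synonymous.
Position 3: AAG → 1 synonymous.
Total: 0 + 0 + 1 = 1.

1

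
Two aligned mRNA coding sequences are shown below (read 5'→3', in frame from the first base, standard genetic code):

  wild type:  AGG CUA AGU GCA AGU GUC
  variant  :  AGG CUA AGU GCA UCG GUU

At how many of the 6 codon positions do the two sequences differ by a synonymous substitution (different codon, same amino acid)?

Codon 1: AGG Arg / AGG Arg — identical.
Codon 2: CUA Leu / CUA Leu — identical.
Codon 3: AGU Ser / AGU Ser — identical.
Codon 4: GCA Ala / GCA Ala — identical.
Codon 5: AGU Ser / UCG Ser — synonymous.
Codon 6: GUC Val / GUU Val — synonymous.
Synonymous differences: 2.

2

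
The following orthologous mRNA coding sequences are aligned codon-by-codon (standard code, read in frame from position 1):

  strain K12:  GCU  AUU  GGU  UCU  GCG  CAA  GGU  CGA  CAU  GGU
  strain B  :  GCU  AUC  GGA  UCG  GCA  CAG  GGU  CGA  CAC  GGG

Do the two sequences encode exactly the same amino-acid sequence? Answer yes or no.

Codon 1: GCU Ala / GCU Ala — identical.
Codon 2: AUU Ile / AUC Ile — synonymous.
Codon 3: GGU Gly / GGA Gly — synonymous.
Codon 4: UCU Ser / UCG Ser — synonymous.
Codon 5: GCG Ala / GCA Ala — synonymous.
Codon 6: CAA Gln / CAG Gln — synonymous.
Codon 7: GGU Gly / GGU Gly — identical.
Codon 8: CGA Arg / CGA Arg — identical.
Codon 9: CAU His / CAC His — synonymous.
Codon 10: GGU Gly / GGG Gly — synonymous.
Nonsynonymous differences: 0 → same protein.

yes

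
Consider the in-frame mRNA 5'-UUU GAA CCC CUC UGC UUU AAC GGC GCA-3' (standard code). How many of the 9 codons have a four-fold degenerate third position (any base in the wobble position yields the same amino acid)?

Codon 1 UUU (Phe): third position 2-fold.
Codon 2 GAA (Glu): third position 2-fold.
Codon 3 CCC (Pro): third position 4-fold.
Codon 4 CUC (Leu): third position 4-fold.
Codon 5 UGC (Cys): third position 2-fold.
Codon 6 UUU (Phe): third position 2-fold.
Codon 7 AAC (Asn): third position 2-fold.
Codon 8 GGC (Gly): third position 4-fold.
Codon 9 GCA (Ala): third position 4-fold.
Four-fold degenerate third positions: 4.

4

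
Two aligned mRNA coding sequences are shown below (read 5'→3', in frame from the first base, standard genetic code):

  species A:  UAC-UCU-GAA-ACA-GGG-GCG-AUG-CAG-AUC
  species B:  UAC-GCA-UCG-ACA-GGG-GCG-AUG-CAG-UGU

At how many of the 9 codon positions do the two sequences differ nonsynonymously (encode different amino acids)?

Codon 1: UAC Tyr / UAC Tyr — identical.
Codon 2: UCU Ser / GCA Ala — nonsynonymous.
Codon 3: GAA Glu / UCG Ser — nonsynonymous.
Codon 4: ACA Thr / ACA Thr — identical.
Codon 5: GGG Gly / GGG Gly — identical.
Codon 6: GCG Ala / GCG Ala — identical.
Codon 7: AUG Met / AUG Met — identical.
Codon 8: CAG Gln / CAG Gln — identical.
Codon 9: AUC Ile / UGU Cys — nonsynonymous.
Nonsynonymous differences: 3.

3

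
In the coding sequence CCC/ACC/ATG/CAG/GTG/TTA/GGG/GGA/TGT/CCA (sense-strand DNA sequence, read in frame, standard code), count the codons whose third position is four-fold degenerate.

6

Codon 1 CCC (Pro): third position 4-fold.
Codon 2 ACC (Thr): third position 4-fold.
Codon 3 ATG (Met): third position 1-fold.
Codon 4 CAG (Gln): third position 2-fold.
Codon 5 GTG (Val): third position 4-fold.
Codon 6 TTA (Leu): third position 2-fold.
Codon 7 GGG (Gly): third position 4-fold.
Codon 8 GGA (Gly): third position 4-fold.
Codon 9 TGT (Cys): third position 2-fold.
Codon 10 CCA (Pro): third position 4-fold.
Four-fold degenerate third positions: 6.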